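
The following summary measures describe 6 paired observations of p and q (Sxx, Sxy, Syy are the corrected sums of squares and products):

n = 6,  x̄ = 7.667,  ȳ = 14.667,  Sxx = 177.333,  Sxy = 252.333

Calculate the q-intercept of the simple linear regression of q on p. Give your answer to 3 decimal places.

3.757

b = Sxy/Sxx = 252.333/177.333 = 1.422933
a = ȳ − b·x̄ = 14.667 − 1.422933·7.667 = 3.757372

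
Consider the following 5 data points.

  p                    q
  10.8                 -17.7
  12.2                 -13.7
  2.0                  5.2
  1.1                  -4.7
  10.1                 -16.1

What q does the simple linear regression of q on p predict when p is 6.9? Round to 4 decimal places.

n = 5, Σx = 36.2, Σy = -47, Σxy = -515.68, Σx² = 372.7
Sxx = Σx² − (Σx)²/n = 372.7 − 262.088 = 110.612
Sxy = Σxy − (Σx)(Σy)/n = -515.68 − (-340.28) = -175.4
b = Sxy/Sxx = -175.4/110.612 = -1.585723
a = ȳ − b·x̄ = -9.4 − (-1.585723)·7.24 = 2.080635
ŷ(6.9) = a + b·6.9 = 2.080635 + (-1.585723)·6.9 = -8.860854

-8.8609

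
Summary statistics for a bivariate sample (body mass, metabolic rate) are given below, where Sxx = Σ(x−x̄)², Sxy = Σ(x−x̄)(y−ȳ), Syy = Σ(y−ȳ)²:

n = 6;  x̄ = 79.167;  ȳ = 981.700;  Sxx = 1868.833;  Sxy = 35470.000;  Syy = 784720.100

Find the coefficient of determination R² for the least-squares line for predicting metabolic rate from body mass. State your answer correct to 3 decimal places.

0.858

R² = Sxy²/(Sxx·Syy) = (35470)²/(1868.833·784720.1) = 0.857901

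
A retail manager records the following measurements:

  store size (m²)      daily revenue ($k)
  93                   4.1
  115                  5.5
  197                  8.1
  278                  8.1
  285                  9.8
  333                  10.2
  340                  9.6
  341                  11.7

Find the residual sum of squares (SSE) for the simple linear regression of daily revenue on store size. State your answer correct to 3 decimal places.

n = 8, Σx = 1982, Σy = 67.1, Σxy = 18304.6, Σx² = 561962, Σy² = 607.41
Sxx = Σx² − (Σx)²/n = 561962 − 491040.5 = 70921.5
Sxy = Σxy − (Σx)(Σy)/n = 18304.6 − 16624.025 = 1680.575
Syy = Σy² − (Σy)²/n = 607.41 − 562.80125 = 44.60875
b = Sxy/Sxx = 1680.575/70921.5 = 0.023696
SSE = Syy − b·Sxy = 44.60875 − 0.023696·1680.575 = 4.785391

4.785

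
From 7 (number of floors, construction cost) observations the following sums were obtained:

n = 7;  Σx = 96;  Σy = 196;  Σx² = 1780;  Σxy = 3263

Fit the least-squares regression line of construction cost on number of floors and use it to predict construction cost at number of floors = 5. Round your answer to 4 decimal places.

17.1877

Sxx = Σx² − (Σx)²/n = 1780 − 1316.571429 = 463.428571
Sxy = Σxy − (Σx)(Σy)/n = 3263 − 2688 = 575
b = Sxy/Sxx = 575/463.428571 = 1.240752
a = ȳ − b·x̄ = 28 − 1.240752·13.714286 = 10.983970
ŷ(5) = a + b·5 = 10.983970 + 1.240752·5 = 17.187731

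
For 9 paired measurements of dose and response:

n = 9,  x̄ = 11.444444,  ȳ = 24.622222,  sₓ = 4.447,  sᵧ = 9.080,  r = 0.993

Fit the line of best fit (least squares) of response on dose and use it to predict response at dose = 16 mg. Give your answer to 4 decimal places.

b = r · sᵧ/sₓ = 0.993 · 9.08/4.447 = 2.027533
a = ȳ − b·x̄ = 24.622222 − 2.027533·11.444444 = 1.418232
ŷ(16) = a + b·16 = 1.418232 + 2.027533·16 = 33.858763

33.8588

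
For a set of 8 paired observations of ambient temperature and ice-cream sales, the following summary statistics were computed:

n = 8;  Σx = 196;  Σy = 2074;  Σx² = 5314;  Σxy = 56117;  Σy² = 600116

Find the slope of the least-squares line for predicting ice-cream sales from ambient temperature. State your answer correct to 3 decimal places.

Sxx = Σx² − (Σx)²/n = 5314 − 4802 = 512
Sxy = Σxy − (Σx)(Σy)/n = 56117 − 50813 = 5304
b = Sxy/Sxx = 5304/512 = 10.359375

10.359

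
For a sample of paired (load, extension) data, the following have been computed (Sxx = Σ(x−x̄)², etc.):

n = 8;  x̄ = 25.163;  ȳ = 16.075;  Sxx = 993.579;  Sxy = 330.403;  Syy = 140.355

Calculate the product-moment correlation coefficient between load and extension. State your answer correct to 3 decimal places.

0.885

r = Sxy/√(Sxx·Syy) = 330.403/√(139453.780545) = 330.403/373.435109 = 0.884767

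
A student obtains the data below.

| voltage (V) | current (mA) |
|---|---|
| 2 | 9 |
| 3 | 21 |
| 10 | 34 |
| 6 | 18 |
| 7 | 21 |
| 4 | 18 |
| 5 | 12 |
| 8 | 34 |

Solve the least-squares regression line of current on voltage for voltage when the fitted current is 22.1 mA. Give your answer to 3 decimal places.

6.059

n = 8, Σx = 45, Σy = 167, Σxy = 1080, Σx² = 303
Sxx = Σx² − (Σx)²/n = 303 − 253.125 = 49.875
Sxy = Σxy − (Σx)(Σy)/n = 1080 − 939.375 = 140.625
b = Sxy/Sxx = 140.625/49.875 = 2.819549
a = ȳ − b·x̄ = 20.875 − 2.819549·5.625 = 5.015038
Set a + b·x = 22.1: x = (22.1 − 5.015038) / 2.819549 = 6.059467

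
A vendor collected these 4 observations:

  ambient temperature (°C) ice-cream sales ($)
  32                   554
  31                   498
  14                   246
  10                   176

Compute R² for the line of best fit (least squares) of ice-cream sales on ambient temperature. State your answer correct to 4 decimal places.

n = 4, Σx = 87, Σy = 1474, Σxy = 38370, Σx² = 2281, Σy² = 646412
Sxx = Σx² − (Σx)²/n = 2281 − 1892.25 = 388.75
Sxy = Σxy − (Σx)(Σy)/n = 38370 − 32059.5 = 6310.5
Syy = Σy² − (Σy)²/n = 646412 − 543169 = 103243
R² = Sxy²/(Sxx·Syy) = (6310.5)²/(388.75·103243) = 0.992194

0.9922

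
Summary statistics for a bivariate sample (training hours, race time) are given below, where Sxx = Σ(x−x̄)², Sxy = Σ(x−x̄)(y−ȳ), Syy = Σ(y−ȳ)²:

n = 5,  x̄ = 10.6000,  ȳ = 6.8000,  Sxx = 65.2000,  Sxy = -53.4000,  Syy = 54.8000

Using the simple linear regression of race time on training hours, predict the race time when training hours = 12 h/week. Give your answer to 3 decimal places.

5.653

b = Sxy/Sxx = -53.4/65.2 = -0.819018
a = ȳ − b·x̄ = 6.8 − (-0.819018)·10.6 = 15.481595
ŷ(12) = a + b·12 = 15.481595 + (-0.819018)·12 = 5.653374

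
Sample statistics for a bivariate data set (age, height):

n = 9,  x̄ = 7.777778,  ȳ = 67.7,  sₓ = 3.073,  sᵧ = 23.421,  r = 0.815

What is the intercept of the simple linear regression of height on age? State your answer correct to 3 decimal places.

b = r · sᵧ/sₓ = 0.815 · 23.421/3.073 = 6.211557
a = ȳ − b·x̄ = 67.7 − 6.211557·7.777778 = 19.387888

19.388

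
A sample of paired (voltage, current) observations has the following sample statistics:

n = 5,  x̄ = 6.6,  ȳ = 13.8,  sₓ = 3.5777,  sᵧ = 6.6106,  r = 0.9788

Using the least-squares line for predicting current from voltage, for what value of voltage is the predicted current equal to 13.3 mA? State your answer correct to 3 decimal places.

b = r · sᵧ/sₓ = 0.9788 · 6.6106/3.5777 = 1.808552
a = ȳ − b·x̄ = 13.8 − 1.808552·6.6 = 1.863559
Set a + b·x = 13.3: x = (13.3 − 1.863559) / 1.808552 = 6.323536

6.324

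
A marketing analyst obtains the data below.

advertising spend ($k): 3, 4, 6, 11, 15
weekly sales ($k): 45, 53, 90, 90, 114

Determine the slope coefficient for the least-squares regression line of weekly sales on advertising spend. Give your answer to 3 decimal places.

5.150

n = 5, Σx = 39, Σy = 392, Σxy = 3587, Σx² = 407
Sxx = Σx² − (Σx)²/n = 407 − 304.2 = 102.8
Sxy = Σxy − (Σx)(Σy)/n = 3587 − 3057.6 = 529.4
b = Sxy/Sxx = 529.4/102.8 = 5.149805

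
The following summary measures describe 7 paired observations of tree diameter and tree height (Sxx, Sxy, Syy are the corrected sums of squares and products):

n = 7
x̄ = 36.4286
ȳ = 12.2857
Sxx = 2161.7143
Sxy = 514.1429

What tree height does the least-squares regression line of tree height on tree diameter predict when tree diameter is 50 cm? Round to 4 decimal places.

15.5135

b = Sxy/Sxx = 514.1429/2161.7143 = 0.237840
a = ȳ − b·x̄ = 12.2857 − 0.237840·36.4286 = 3.621509
ŷ(50) = a + b·50 = 3.621509 + 0.237840·50 = 15.513527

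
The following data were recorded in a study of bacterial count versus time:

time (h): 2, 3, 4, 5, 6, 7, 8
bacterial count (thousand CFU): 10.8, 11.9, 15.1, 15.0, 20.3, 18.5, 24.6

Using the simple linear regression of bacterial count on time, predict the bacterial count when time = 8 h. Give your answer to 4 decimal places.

23.0071

n = 7, Σx = 35, Σy = 116.2, Σxy = 640.8, Σx² = 203
Sxx = Σx² − (Σx)²/n = 203 − 175 = 28
Sxy = Σxy − (Σx)(Σy)/n = 640.8 − 581 = 59.8
b = Sxy/Sxx = 59.8/28 = 2.135714
a = ȳ − b·x̄ = 16.6 − 2.135714·5 = 5.921429
ŷ(8) = a + b·8 = 5.921429 + 2.135714·8 = 23.007143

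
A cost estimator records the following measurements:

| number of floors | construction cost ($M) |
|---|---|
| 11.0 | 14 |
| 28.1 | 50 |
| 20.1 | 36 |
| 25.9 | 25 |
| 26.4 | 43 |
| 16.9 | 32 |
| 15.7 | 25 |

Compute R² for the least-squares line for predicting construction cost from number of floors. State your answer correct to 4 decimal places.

n = 7, Σx = 144.1, Σy = 225, Σxy = 4998.6, Σx² = 3214.49, Σy² = 8115
Sxx = Σx² − (Σx)²/n = 3214.49 − 2966.401429 = 248.088571
Sxy = Σxy − (Σx)(Σy)/n = 4998.6 − 4631.785714 = 366.814286
Syy = Σy² − (Σy)²/n = 8115 − 7232.142857 = 882.857143
R² = Sxy²/(Sxx·Syy) = (366.814286)²/(248.088571·882.857143) = 0.614321

0.6143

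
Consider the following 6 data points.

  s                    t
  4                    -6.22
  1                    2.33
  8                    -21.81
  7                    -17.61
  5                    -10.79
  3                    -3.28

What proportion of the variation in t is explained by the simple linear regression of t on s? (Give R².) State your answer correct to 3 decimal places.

n = 6, Σx = 28, Σy = -57.38, Σxy = -384.09, Σx² = 164, Σy² = 957.088
Sxx = Σx² − (Σx)²/n = 164 − 130.666667 = 33.333333
Sxy = Σxy − (Σx)(Σy)/n = -384.09 − (-267.773333) = -116.316667
Syy = Σy² − (Σy)²/n = 957.088 − 548.744067 = 408.343933
R² = Sxy²/(Sxx·Syy) = (-116.316667)²/(33.333333·408.343933) = 0.993983

0.994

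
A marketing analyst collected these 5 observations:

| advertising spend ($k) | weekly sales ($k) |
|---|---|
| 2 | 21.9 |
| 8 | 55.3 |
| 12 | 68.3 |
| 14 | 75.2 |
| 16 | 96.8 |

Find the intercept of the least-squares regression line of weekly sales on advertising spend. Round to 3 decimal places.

12.395

n = 5, Σx = 52, Σy = 317.5, Σxy = 3907.4, Σx² = 664
Sxx = Σx² − (Σx)²/n = 664 − 540.8 = 123.2
Sxy = Σxy − (Σx)(Σy)/n = 3907.4 − 3302 = 605.4
b = Sxy/Sxx = 605.4/123.2 = 4.913961
a = ȳ − b·x̄ = 63.5 − 4.913961·10.4 = 12.394805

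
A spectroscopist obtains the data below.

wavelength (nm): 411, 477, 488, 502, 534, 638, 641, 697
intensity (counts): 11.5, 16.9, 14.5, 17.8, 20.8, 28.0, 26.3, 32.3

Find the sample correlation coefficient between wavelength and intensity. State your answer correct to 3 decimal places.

n = 8, Σx = 4388, Σy = 168.1, Σxy = 97142, Σx² = 2475488, Σy² = 3896.57
Sxx = Σx² − (Σx)²/n = 2475488 − 2406818 = 68670
Sxy = Σxy − (Σx)(Σy)/n = 97142 − 92202.85 = 4939.15
Syy = Σy² − (Σy)²/n = 3896.57 − 3532.20125 = 364.36875
r = Sxy/√(Sxx·Syy) = 4939.15/√(25021202.0625) = 4939.15/5002.119757 = 0.987411

0.987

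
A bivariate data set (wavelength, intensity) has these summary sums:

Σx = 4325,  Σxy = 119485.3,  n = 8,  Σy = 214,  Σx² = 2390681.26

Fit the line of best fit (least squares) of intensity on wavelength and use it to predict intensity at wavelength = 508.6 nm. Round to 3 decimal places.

Sxx = Σx² − (Σx)²/n = 2390681.26 − 2338203.125 = 52478.135
Sxy = Σxy − (Σx)(Σy)/n = 119485.3 − 115693.75 = 3791.55
b = Sxy/Sxx = 3791.55/52478.135 = 0.072250
a = ȳ − b·x̄ = 26.75 − 0.072250·540.625 = -12.310205
ŷ(508.6) = a + b·508.6 = -12.310205 + 0.072250·508.6 = 24.436191

24.436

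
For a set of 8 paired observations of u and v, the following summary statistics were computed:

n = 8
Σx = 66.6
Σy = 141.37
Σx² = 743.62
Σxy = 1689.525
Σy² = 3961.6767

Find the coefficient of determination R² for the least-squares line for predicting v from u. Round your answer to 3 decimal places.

Sxx = Σx² − (Σx)²/n = 743.62 − 554.445 = 189.175
Sxy = Σxy − (Σx)(Σy)/n = 1689.525 − 1176.90525 = 512.61975
Syy = Σy² − (Σy)²/n = 3961.6767 − 2498.184613 = 1463.492088
R² = Sxy²/(Sxx·Syy) = (512.61975)²/(189.175·1463.492088) = 0.949154

0.949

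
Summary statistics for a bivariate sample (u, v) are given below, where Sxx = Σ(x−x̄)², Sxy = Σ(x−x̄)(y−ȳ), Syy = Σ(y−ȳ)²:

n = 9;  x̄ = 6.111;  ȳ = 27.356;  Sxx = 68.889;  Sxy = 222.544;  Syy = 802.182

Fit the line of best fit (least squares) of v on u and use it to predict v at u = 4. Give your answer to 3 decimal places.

20.536

b = Sxy/Sxx = 222.544/68.889 = 3.230472
a = ȳ − b·x̄ = 27.356 − 3.230472·6.111 = 7.614584
ŷ(4) = a + b·4 = 7.614584 + 3.230472·4 = 20.536473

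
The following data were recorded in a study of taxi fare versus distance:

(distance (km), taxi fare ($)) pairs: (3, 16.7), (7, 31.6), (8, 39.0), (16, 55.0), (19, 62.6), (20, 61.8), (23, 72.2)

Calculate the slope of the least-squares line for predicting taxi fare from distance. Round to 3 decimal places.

n = 7, Σx = 96, Σy = 338.9, Σxy = 5549.3, Σx² = 1668
Sxx = Σx² − (Σx)²/n = 1668 − 1316.571429 = 351.428571
Sxy = Σxy − (Σx)(Σy)/n = 5549.3 − 4647.771429 = 901.528571
b = Sxy/Sxx = 901.528571/351.428571 = 2.565325

2.565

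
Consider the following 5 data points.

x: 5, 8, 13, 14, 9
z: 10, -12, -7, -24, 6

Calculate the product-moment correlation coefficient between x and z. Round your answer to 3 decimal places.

n = 5, Σx = 49, Σy = -27, Σxy = -419, Σx² = 535, Σy² = 905
Sxx = Σx² − (Σx)²/n = 535 − 480.2 = 54.8
Sxy = Σxy − (Σx)(Σy)/n = -419 − (-264.6) = -154.4
Syy = Σy² − (Σy)²/n = 905 − 145.8 = 759.2
r = Sxy/√(Sxx·Syy) = -154.4/√(41604.16) = -154.4/203.970978 = -0.756970

-0.757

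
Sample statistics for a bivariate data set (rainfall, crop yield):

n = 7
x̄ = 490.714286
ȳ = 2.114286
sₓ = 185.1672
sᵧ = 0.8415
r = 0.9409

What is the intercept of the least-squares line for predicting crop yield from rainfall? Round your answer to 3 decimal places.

0.016

b = r · sᵧ/sₓ = 0.9409 · 0.8415/185.1672 = 0.004276
a = ȳ − b·x̄ = 2.114286 − 0.004276·490.714286 = 0.016012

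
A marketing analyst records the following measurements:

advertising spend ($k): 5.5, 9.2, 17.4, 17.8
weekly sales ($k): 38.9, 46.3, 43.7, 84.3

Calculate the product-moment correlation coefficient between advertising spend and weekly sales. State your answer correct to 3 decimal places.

0.630

n = 4, Σx = 49.9, Σy = 213.2, Σxy = 2900.83, Σx² = 734.49, Σy² = 12673.08
Sxx = Σx² − (Σx)²/n = 734.49 − 622.5025 = 111.9875
Sxy = Σxy − (Σx)(Σy)/n = 2900.83 − 2659.67 = 241.16
Syy = Σy² − (Σy)²/n = 12673.08 − 11363.56 = 1309.52
r = Sxy/√(Sxx·Syy) = 241.16/√(146649.871) = 241.16/382.948914 = 0.629745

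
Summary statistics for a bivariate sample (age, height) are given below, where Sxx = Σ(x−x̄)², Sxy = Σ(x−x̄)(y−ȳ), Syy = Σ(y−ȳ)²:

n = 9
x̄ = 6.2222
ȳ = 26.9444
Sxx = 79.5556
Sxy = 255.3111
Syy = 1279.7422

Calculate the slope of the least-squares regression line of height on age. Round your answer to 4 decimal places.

b = Sxy/Sxx = 255.3111/79.5556 = 3.209216

3.2092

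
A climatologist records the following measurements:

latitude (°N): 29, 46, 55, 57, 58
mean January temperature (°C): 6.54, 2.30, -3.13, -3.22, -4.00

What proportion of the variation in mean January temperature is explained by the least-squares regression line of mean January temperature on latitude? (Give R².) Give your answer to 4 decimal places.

n = 5, Σx = 245, Σy = -1.51, Σxy = -292.23, Σx² = 12595, Σy² = 84.2269
Sxx = Σx² − (Σx)²/n = 12595 − 12005 = 590
Sxy = Σxy − (Σx)(Σy)/n = -292.23 − (-73.99) = -218.24
Syy = Σy² − (Σy)²/n = 84.2269 − 0.45602 = 83.77088
R² = Sxy²/(Sxx·Syy) = (-218.24)²/(590·83.77088) = 0.963660

0.9637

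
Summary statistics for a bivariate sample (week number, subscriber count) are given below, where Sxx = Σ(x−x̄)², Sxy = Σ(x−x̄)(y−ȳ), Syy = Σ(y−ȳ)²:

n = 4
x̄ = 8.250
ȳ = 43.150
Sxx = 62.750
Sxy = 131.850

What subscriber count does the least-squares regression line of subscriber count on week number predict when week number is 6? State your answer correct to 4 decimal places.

b = Sxy/Sxx = 131.85/62.75 = 2.101195
a = ȳ − b·x̄ = 43.15 − 2.101195·8.25 = 25.815139
ŷ(6) = a + b·6 = 25.815139 + 2.101195·6 = 38.422311

38.4223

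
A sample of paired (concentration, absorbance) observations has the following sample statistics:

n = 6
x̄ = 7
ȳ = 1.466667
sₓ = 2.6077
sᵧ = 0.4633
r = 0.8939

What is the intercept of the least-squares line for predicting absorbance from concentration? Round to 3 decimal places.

b = r · sᵧ/sₓ = 0.8939 · 0.4633/2.6077 = 0.158816
a = ȳ − b·x̄ = 1.466667 − 0.158816·7 = 0.354957

0.355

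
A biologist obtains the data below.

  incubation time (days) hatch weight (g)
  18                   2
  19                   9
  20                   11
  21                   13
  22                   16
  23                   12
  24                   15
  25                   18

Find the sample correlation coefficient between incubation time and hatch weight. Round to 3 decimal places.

n = 8, Σx = 172, Σy = 96, Σxy = 2138, Σx² = 3740, Σy² = 1324
Sxx = Σx² − (Σx)²/n = 3740 − 3698 = 42
Sxy = Σxy − (Σx)(Σy)/n = 2138 − 2064 = 74
Syy = Σy² − (Σy)²/n = 1324 − 1152 = 172
r = Sxy/√(Sxx·Syy) = 74/√(7224) = 74/84.994117 = 0.870648

0.871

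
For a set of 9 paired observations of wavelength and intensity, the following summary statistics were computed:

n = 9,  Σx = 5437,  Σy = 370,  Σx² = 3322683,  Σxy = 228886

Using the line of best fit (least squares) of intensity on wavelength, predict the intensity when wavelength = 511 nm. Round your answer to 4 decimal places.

Sxx = Σx² − (Σx)²/n = 3322683 − 3284552.111111 = 38130.888889
Sxy = Σxy − (Σx)(Σy)/n = 228886 − 223521.111111 = 5364.888889
b = Sxy/Sxx = 5364.888889/38130.888889 = 0.140697
a = ȳ − b·x̄ = 41.111111 − 0.140697·604.111111 = -43.885307
ŷ(511) = a + b·511 = -43.885307 + 0.140697·511 = 28.010688

28.0107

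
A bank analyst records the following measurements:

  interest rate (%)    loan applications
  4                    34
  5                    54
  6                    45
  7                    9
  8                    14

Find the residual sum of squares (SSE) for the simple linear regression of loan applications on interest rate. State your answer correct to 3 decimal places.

784.300

n = 5, Σx = 30, Σy = 156, Σxy = 851, Σx² = 190, Σy² = 6374
Sxx = Σx² − (Σx)²/n = 190 − 180 = 10
Sxy = Σxy − (Σx)(Σy)/n = 851 − 936 = -85
Syy = Σy² − (Σy)²/n = 6374 − 4867.2 = 1506.8
b = Sxy/Sxx = -85/10 = -8.5
SSE = Syy − b·Sxy = 1506.8 − (-8.5)·(-85) = 784.3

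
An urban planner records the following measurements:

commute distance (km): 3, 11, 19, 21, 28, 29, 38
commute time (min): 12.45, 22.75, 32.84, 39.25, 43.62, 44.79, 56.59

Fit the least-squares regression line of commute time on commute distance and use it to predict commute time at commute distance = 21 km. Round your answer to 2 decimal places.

35.68

n = 7, Σx = 149, Σy = 252.29, Σxy = 6406.5, Σx² = 4001
Sxx = Σx² − (Σx)²/n = 4001 − 3171.571429 = 829.428571
Sxy = Σxy − (Σx)(Σy)/n = 6406.5 − 5370.172857 = 1036.327143
b = Sxy/Sxx = 1036.327143/829.428571 = 1.249447
a = ȳ − b·x̄ = 36.041429 − 1.249447·21.285714 = 9.446054
ŷ(21) = a + b·21 = 9.446054 + 1.249447·21 = 35.684444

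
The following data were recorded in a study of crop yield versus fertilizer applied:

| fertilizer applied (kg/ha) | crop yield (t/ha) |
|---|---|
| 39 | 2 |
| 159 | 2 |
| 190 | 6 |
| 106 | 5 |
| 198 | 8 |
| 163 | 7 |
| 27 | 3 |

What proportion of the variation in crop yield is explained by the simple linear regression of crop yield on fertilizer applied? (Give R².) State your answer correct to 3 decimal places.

0.488

n = 7, Σx = 882, Σy = 33, Σxy = 4872, Σx² = 140640, Σy² = 191
Sxx = Σx² − (Σx)²/n = 140640 − 111132 = 29508
Sxy = Σxy − (Σx)(Σy)/n = 4872 − 4158 = 714
Syy = Σy² − (Σy)²/n = 191 − 155.571429 = 35.428571
R² = Sxy²/(Sxx·Syy) = (714)²/(29508·35.428571) = 0.487644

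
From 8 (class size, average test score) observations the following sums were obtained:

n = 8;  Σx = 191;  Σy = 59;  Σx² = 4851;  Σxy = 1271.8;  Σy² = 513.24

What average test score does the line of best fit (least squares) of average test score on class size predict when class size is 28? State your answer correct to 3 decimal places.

Sxx = Σx² − (Σx)²/n = 4851 − 4560.125 = 290.875
Sxy = Σxy − (Σx)(Σy)/n = 1271.8 − 1408.625 = -136.825
b = Sxy/Sxx = -136.825/290.875 = -0.470391
a = ȳ − b·x̄ = 7.375 − (-0.470391)·23.875 = 18.605587
ŷ(28) = a + b·28 = 18.605587 + (-0.470391)·28 = 5.434637

5.435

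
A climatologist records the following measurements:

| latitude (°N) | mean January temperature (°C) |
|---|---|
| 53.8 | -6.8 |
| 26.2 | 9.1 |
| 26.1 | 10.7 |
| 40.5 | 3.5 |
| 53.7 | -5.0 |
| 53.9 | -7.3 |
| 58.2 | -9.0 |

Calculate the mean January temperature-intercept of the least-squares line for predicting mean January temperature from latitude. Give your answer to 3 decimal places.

25.936

n = 7, Σx = 312.4, Σy = -4.8, Σxy = -892.17, Σx² = 15078.48
Sxx = Σx² − (Σx)²/n = 15078.48 − 13941.965714 = 1136.514286
Sxy = Σxy − (Σx)(Σy)/n = -892.17 − (-214.217143) = -677.952857
b = Sxy/Sxx = -677.952857/1136.514286 = -0.596519
a = ȳ − b·x̄ = -0.685714 − (-0.596519)·44.628571 = 25.936096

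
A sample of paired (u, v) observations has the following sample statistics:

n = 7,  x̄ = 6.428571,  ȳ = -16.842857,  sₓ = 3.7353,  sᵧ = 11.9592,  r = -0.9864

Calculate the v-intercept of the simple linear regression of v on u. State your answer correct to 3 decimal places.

b = r · sᵧ/sₓ = -0.9864 · 11.9592/3.7353 = -3.158128
a = ȳ − b·x̄ = -16.842857 − (-3.158128)·6.428571 = 3.459392

3.459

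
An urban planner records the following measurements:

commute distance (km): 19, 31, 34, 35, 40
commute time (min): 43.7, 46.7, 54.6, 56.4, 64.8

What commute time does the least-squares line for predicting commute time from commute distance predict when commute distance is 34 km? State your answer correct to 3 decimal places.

n = 5, Σx = 159, Σy = 266.2, Σxy = 8700.4, Σx² = 5303
Sxx = Σx² − (Σx)²/n = 5303 − 5056.2 = 246.8
Sxy = Σxy − (Σx)(Σy)/n = 8700.4 − 8465.16 = 235.24
b = Sxy/Sxx = 235.24/246.8 = 0.953160
a = ȳ − b·x̄ = 53.24 − 0.953160·31.8 = 22.929498
ŷ(34) = a + b·34 = 22.929498 + 0.953160·34 = 55.336953

55.337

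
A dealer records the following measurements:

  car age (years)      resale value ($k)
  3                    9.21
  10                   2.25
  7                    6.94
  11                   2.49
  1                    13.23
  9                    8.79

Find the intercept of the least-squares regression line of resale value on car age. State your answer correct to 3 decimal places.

n = 6, Σx = 41, Σy = 42.91, Σxy = 218.44, Σx² = 361
Sxx = Σx² − (Σx)²/n = 361 − 280.166667 = 80.833333
Sxy = Σxy − (Σx)(Σy)/n = 218.44 − 293.218333 = -74.778333
b = Sxy/Sxx = -74.778333/80.833333 = -0.925093
a = ȳ − b·x̄ = 7.151667 − (-0.925093)·6.833333 = 13.473134

13.473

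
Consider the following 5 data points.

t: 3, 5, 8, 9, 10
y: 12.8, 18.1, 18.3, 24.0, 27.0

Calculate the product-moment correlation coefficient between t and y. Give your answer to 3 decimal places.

n = 5, Σx = 35, Σy = 100.2, Σxy = 761.3, Σx² = 279, Σy² = 2131.34
Sxx = Σx² − (Σx)²/n = 279 − 245 = 34
Sxy = Σxy − (Σx)(Σy)/n = 761.3 − 701.4 = 59.9
Syy = Σy² − (Σy)²/n = 2131.34 − 2008.008 = 123.332
r = Sxy/√(Sxx·Syy) = 59.9/√(4193.288) = 59.9/64.755602 = 0.925016

0.925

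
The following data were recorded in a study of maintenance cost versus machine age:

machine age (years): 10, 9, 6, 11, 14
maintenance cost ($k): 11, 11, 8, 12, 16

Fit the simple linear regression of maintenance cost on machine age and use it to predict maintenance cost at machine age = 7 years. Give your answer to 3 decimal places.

n = 5, Σx = 50, Σy = 58, Σxy = 613, Σx² = 534
Sxx = Σx² − (Σx)²/n = 534 − 500 = 34
Sxy = Σxy − (Σx)(Σy)/n = 613 − 580 = 33
b = Sxy/Sxx = 33/34 = 0.970588
a = ȳ − b·x̄ = 11.6 − 0.970588·10 = 1.894118
ŷ(7) = a + b·7 = 1.894118 + 0.970588·7 = 8.688235

8.688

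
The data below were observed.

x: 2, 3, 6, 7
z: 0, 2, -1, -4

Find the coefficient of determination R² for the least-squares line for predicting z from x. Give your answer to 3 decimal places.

n = 4, Σx = 18, Σy = -3, Σxy = -28, Σx² = 98, Σy² = 21
Sxx = Σx² − (Σx)²/n = 98 − 81 = 17
Sxy = Σxy − (Σx)(Σy)/n = -28 − (-13.5) = -14.5
Syy = Σy² − (Σy)²/n = 21 − 2.25 = 18.75
R² = Sxy²/(Sxx·Syy) = (-14.5)²/(17·18.75) = 0.659608

0.660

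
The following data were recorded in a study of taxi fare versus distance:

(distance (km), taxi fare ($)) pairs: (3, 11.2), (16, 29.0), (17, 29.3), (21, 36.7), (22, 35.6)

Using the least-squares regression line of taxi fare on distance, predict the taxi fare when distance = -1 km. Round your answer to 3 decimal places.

n = 5, Σx = 79, Σy = 141.8, Σxy = 2549.6, Σx² = 1479
Sxx = Σx² − (Σx)²/n = 1479 − 1248.2 = 230.8
Sxy = Σxy − (Σx)(Σy)/n = 2549.6 − 2240.44 = 309.16
b = Sxy/Sxx = 309.16/230.8 = 1.339515
a = ȳ − b·x̄ = 28.36 − 1.339515·15.8 = 7.195667
ŷ(-1) = a + b·-1 = 7.195667 + 1.339515·(-1) = 5.856153

5.856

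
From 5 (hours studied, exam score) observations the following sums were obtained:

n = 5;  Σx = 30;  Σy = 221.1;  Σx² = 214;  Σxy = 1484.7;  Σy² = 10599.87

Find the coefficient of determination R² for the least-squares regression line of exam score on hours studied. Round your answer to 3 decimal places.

0.893

Sxx = Σx² − (Σx)²/n = 214 − 180 = 34
Sxy = Σxy − (Σx)(Σy)/n = 1484.7 − 1326.6 = 158.1
Syy = Σy² − (Σy)²/n = 10599.87 − 9777.042 = 822.828
R² = Sxy²/(Sxx·Syy) = (158.1)²/(34·822.828) = 0.893461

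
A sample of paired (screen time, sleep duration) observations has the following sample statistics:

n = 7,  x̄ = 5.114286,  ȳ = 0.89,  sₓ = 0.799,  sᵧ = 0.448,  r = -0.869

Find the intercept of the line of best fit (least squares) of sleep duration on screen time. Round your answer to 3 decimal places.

b = r · sᵧ/sₓ = -0.869 · 0.448/0.799 = -0.487249
a = ȳ − b·x̄ = 0.89 − (-0.487249)·5.114286 = 3.381931

3.382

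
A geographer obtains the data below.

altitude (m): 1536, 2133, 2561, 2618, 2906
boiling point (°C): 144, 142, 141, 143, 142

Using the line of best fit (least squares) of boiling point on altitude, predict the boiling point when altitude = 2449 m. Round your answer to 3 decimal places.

n = 5, Σx = 11754, Σy = 712, Σxy = 1672197, Σx² = 28766466
Sxx = Σx² − (Σx)²/n = 28766466 − 27631303.2 = 1135162.8
Sxy = Σxy − (Σx)(Σy)/n = 1672197 − 1673769.6 = -1572.6
b = Sxy/Sxx = -1572.6/1135162.8 = -0.001385
a = ȳ − b·x̄ = 142.4 − (-0.001385)·2350.8 = 145.656685
ŷ(2449) = a + b·2449 = 145.656685 + (-0.001385)·2449 = 142.263958

142.264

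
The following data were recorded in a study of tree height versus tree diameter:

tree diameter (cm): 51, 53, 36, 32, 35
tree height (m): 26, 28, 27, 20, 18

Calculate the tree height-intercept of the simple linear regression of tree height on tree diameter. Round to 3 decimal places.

10.322

n = 5, Σx = 207, Σy = 119, Σxy = 5052, Σx² = 8955
Sxx = Σx² − (Σx)²/n = 8955 − 8569.8 = 385.2
Sxy = Σxy − (Σx)(Σy)/n = 5052 − 4926.6 = 125.4
b = Sxy/Sxx = 125.4/385.2 = 0.325545
a = ȳ − b·x̄ = 23.8 − 0.325545·41.4 = 10.322430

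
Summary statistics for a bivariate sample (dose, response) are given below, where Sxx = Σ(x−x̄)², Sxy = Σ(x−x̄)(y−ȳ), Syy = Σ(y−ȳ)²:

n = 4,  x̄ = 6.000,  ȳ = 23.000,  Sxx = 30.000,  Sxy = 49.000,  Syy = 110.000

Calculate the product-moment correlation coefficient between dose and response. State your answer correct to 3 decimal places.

r = Sxy/√(Sxx·Syy) = 49/√(3300) = 49/57.445626 = 0.852981

0.853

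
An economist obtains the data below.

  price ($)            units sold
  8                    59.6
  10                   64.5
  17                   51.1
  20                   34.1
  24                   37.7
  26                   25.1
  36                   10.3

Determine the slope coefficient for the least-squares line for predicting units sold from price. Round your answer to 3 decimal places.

-1.939

n = 7, Σx = 141, Σy = 282.4, Σxy = 4600.7, Σx² = 3401
Sxx = Σx² − (Σx)²/n = 3401 − 2840.142857 = 560.857143
Sxy = Σxy − (Σx)(Σy)/n = 4600.7 − 5688.342857 = -1087.642857
b = Sxy/Sxx = -1087.642857/560.857143 = -1.939251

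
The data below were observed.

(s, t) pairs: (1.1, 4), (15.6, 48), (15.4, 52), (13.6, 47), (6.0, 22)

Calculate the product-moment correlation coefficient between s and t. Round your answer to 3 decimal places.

n = 5, Σx = 51.7, Σy = 173, Σxy = 2325.2, Σx² = 702.69, Σy² = 7717
Sxx = Σx² − (Σx)²/n = 702.69 − 534.578 = 168.112
Sxy = Σxy − (Σx)(Σy)/n = 2325.2 − 1788.82 = 536.38
Syy = Σy² − (Σy)²/n = 7717 − 5985.8 = 1731.2
r = Sxy/√(Sxx·Syy) = 536.38/√(291035.4944) = 536.38/539.477056 = 0.994259

0.994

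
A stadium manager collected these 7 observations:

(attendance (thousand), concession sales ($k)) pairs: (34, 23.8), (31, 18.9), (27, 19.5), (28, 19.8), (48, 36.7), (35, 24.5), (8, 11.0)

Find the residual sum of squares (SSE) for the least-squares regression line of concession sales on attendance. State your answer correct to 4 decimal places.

n = 7, Σx = 211, Σy = 154.2, Σxy = 5183.1, Σx² = 7223, Σy² = 3764.08
Sxx = Σx² − (Σx)²/n = 7223 − 6360.142857 = 862.857143
Sxy = Σxy − (Σx)(Σy)/n = 5183.1 − 4648.028571 = 535.071429
Syy = Σy² − (Σy)²/n = 3764.08 − 3396.805714 = 367.274286
b = Sxy/Sxx = 535.071429/862.857143 = 0.620116
SSE = Syy − b·Sxy = 367.274286 − 0.620116·535.071429 = 35.467988

35.4680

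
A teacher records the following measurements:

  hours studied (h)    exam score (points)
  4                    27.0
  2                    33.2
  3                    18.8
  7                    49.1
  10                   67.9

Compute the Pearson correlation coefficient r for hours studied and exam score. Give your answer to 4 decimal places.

n = 5, Σx = 26, Σy = 196, Σxy = 1253.5, Σx² = 178, Σy² = 9205.9
Sxx = Σx² − (Σx)²/n = 178 − 135.2 = 42.8
Sxy = Σxy − (Σx)(Σy)/n = 1253.5 − 1019.2 = 234.3
Syy = Σy² − (Σy)²/n = 9205.9 − 7683.2 = 1522.7
r = Sxy/√(Sxx·Syy) = 234.3/√(65171.56) = 234.3/255.287211 = 0.917790

0.9178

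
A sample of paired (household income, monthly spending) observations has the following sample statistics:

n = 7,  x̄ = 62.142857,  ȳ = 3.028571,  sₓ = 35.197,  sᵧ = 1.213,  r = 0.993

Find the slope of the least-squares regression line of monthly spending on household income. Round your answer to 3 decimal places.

0.034

b = r · sᵧ/sₓ = 0.993 · 1.213/35.197 = 0.034222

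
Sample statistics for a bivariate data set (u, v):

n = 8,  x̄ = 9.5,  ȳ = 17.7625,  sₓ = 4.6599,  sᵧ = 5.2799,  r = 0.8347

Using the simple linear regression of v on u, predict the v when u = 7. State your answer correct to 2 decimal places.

b = r · sᵧ/sₓ = 0.8347 · 5.2799/4.6599 = 0.945757
a = ȳ − b·x̄ = 17.7625 − 0.945757·9.5 = 8.777810
ŷ(7) = a + b·7 = 8.777810 + 0.945757·7 = 15.398108

15.40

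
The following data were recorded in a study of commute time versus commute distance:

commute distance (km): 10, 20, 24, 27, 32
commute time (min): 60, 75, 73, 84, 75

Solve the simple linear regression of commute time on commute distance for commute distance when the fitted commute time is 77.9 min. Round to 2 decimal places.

28.08

n = 5, Σx = 113, Σy = 367, Σxy = 8520, Σx² = 2829
Sxx = Σx² − (Σx)²/n = 2829 − 2553.8 = 275.2
Sxy = Σxy − (Σx)(Σy)/n = 8520 − 8294.2 = 225.8
b = Sxy/Sxx = 225.8/275.2 = 0.820494
a = ȳ − b·x̄ = 73.4 − 0.820494·22.6 = 54.856831
Set a + b·x = 77.9: x = (77.9 − 54.856831) / 0.820494 = 28.084500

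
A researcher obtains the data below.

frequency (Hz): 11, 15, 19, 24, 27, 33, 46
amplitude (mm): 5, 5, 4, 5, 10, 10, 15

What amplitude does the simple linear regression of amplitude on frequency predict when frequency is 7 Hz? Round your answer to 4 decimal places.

2.0278

n = 7, Σx = 175, Σy = 54, Σxy = 1616, Σx² = 5217
Sxx = Σx² − (Σx)²/n = 5217 − 4375 = 842
Sxy = Σxy − (Σx)(Σy)/n = 1616 − 1350 = 266
b = Sxy/Sxx = 266/842 = 0.315914
a = ȳ − b·x̄ = 7.714286 − 0.315914·25 = -0.183577
ŷ(7) = a + b·7 = -0.183577 + 0.315914·7 = 2.027825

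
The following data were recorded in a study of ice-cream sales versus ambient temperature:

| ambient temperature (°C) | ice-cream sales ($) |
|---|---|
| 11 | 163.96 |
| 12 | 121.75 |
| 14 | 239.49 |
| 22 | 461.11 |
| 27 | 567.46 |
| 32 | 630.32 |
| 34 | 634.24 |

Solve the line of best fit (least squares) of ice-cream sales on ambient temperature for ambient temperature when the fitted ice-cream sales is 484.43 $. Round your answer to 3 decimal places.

n = 7, Σx = 152, Σy = 2818.33, Σxy = 73817.66, Σx² = 3854
Sxx = Σx² − (Σx)²/n = 3854 − 3300.571429 = 553.428571
Sxy = Σxy − (Σx)(Σy)/n = 73817.66 − 61198.022857 = 12619.637143
b = Sxy/Sxx = 12619.637143/553.428571 = 22.802648
a = ȳ − b·x̄ = 402.618571 − 22.802648·21.714286 = -92.524652
Set a + b·x = 484.43: x = (484.43 − (-92.524652)) / 22.802648 = 25.302090

25.302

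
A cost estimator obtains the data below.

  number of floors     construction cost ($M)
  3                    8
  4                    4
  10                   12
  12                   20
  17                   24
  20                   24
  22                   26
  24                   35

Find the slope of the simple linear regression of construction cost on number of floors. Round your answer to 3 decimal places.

n = 8, Σx = 112, Σy = 153, Σxy = 2700, Σx² = 2018
Sxx = Σx² − (Σx)²/n = 2018 − 1568 = 450
Sxy = Σxy − (Σx)(Σy)/n = 2700 − 2142 = 558
b = Sxy/Sxx = 558/450 = 1.24

1.240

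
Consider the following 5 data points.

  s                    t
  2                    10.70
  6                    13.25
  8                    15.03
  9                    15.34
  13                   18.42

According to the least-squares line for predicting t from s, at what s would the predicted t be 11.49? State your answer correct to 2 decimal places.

n = 5, Σx = 38, Σy = 72.74, Σxy = 598.66, Σx² = 354
Sxx = Σx² − (Σx)²/n = 354 − 288.8 = 65.2
Sxy = Σxy − (Σx)(Σy)/n = 598.66 − 552.824 = 45.836
b = Sxy/Sxx = 45.836/65.2 = 0.703006
a = ȳ − b·x̄ = 14.548 − 0.703006·7.6 = 9.205153
Set a + b·x = 11.49: x = (11.49 − 9.205153) / 0.703006 = 3.250109

3.25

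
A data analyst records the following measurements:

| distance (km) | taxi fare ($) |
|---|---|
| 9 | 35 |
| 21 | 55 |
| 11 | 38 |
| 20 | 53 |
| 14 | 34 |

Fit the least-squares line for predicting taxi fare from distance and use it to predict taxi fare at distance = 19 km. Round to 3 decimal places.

n = 5, Σx = 75, Σy = 215, Σxy = 3424, Σx² = 1239
Sxx = Σx² − (Σx)²/n = 1239 − 1125 = 114
Sxy = Σxy − (Σx)(Σy)/n = 3424 − 3225 = 199
b = Sxy/Sxx = 199/114 = 1.745614
a = ȳ − b·x̄ = 43 − 1.745614·15 = 16.815789
ŷ(19) = a + b·19 = 16.815789 + 1.745614·19 = 49.982456

49.982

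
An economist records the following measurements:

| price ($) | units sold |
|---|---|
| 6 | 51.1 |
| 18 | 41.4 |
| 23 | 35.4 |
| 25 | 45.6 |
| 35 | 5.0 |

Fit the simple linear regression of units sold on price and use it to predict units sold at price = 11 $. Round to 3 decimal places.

50.492

n = 5, Σx = 107, Σy = 178.5, Σxy = 3181, Σx² = 2739
Sxx = Σx² − (Σx)²/n = 2739 − 2289.8 = 449.2
Sxy = Σxy − (Σx)(Σy)/n = 3181 − 3819.9 = -638.9
b = Sxy/Sxx = -638.9/449.2 = -1.422306
a = ȳ − b·x̄ = 35.7 − (-1.422306)·21.4 = 66.137355
ŷ(11) = a + b·11 = 66.137355 + (-1.422306)·11 = 50.491986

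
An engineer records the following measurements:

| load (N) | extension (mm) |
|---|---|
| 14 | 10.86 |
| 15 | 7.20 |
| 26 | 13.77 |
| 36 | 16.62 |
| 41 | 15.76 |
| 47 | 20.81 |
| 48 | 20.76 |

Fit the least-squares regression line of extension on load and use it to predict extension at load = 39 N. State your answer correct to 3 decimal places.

17.292

n = 7, Σx = 227, Σy = 105.78, Σxy = 3837.09, Σx² = 8587
Sxx = Σx² − (Σx)²/n = 8587 − 7361.285714 = 1225.714286
Sxy = Σxy − (Σx)(Σy)/n = 3837.09 − 3430.294286 = 406.795714
b = Sxy/Sxx = 406.795714/1225.714286 = 0.331885
a = ȳ − b·x̄ = 15.111429 − 0.331885·32.428571 = 4.348885
ŷ(39) = a + b·39 = 4.348885 + 0.331885·39 = 17.292385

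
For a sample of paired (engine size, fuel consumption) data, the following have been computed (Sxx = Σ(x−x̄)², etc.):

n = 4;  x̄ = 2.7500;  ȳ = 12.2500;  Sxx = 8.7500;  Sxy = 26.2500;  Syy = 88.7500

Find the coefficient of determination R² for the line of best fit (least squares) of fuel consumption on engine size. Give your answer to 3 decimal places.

0.887

R² = Sxy²/(Sxx·Syy) = (26.25)²/(8.75·88.75) = 0.887324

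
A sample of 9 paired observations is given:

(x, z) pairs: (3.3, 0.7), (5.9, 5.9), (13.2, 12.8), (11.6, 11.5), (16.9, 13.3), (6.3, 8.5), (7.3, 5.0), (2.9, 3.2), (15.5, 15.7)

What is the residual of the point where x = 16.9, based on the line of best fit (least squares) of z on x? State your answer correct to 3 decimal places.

n = 9, Σx = 82.9, Σy = 76.6, Σxy = 906.93, Σx² = 981.75
Sxx = Σx² − (Σx)²/n = 981.75 − 763.601111 = 218.148889
Sxy = Σxy − (Σx)(Σy)/n = 906.93 − 705.571111 = 201.358889
b = Sxy/Sxx = 201.358889/218.148889 = 0.923034
a = ȳ − b·x̄ = 8.511111 − 0.923034·9.211111 = 0.008940
ŷ(16.9) = 0.008940 + 0.923034·16.9 = 15.608219
residual = y − ŷ = 13.3 − 15.608219 = -2.308219

-2.308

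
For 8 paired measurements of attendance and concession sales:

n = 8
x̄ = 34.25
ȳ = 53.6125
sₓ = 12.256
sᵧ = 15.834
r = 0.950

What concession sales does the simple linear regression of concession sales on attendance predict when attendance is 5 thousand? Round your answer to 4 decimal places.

b = r · sᵧ/sₓ = 0.95 · 15.834/12.256 = 1.227342
a = ȳ − b·x̄ = 53.6125 − 1.227342·34.25 = 11.576046
ŷ(5) = a + b·5 = 11.576046 + 1.227342·5 = 17.712755

17.7128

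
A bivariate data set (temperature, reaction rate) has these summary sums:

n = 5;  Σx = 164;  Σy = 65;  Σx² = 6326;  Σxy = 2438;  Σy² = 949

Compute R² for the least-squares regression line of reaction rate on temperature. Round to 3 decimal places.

Sxx = Σx² − (Σx)²/n = 6326 − 5379.2 = 946.8
Sxy = Σxy − (Σx)(Σy)/n = 2438 − 2132 = 306
Syy = Σy² − (Σy)²/n = 949 − 845 = 104
R² = Sxy²/(Sxx·Syy) = (306)²/(946.8·104) = 0.950936

0.951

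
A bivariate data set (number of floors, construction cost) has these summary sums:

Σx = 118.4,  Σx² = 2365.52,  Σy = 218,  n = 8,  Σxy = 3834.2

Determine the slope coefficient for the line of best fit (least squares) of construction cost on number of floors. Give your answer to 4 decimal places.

Sxx = Σx² − (Σx)²/n = 2365.52 − 1752.32 = 613.2
Sxy = Σxy − (Σx)(Σy)/n = 3834.2 − 3226.4 = 607.8
b = Sxy/Sxx = 607.8/613.2 = 0.991194

0.9912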